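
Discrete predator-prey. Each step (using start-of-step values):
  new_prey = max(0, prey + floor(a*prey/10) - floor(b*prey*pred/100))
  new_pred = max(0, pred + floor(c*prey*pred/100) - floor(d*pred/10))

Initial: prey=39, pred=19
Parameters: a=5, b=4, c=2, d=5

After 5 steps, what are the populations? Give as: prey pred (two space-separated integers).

Answer: 6 8

Derivation:
Step 1: prey: 39+19-29=29; pred: 19+14-9=24
Step 2: prey: 29+14-27=16; pred: 24+13-12=25
Step 3: prey: 16+8-16=8; pred: 25+8-12=21
Step 4: prey: 8+4-6=6; pred: 21+3-10=14
Step 5: prey: 6+3-3=6; pred: 14+1-7=8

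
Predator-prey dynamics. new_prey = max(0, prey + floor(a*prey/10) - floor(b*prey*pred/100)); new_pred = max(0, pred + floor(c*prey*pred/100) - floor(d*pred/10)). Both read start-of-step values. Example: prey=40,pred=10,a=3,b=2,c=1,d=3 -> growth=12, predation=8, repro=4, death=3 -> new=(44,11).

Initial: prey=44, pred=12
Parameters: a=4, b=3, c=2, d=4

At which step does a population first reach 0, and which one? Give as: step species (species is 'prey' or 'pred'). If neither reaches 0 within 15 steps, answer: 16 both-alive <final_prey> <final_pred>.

Step 1: prey: 44+17-15=46; pred: 12+10-4=18
Step 2: prey: 46+18-24=40; pred: 18+16-7=27
Step 3: prey: 40+16-32=24; pred: 27+21-10=38
Step 4: prey: 24+9-27=6; pred: 38+18-15=41
Step 5: prey: 6+2-7=1; pred: 41+4-16=29
Step 6: prey: 1+0-0=1; pred: 29+0-11=18
Step 7: prey: 1+0-0=1; pred: 18+0-7=11
Step 8: prey: 1+0-0=1; pred: 11+0-4=7
Step 9: prey: 1+0-0=1; pred: 7+0-2=5
Step 10: prey: 1+0-0=1; pred: 5+0-2=3
Step 11: prey: 1+0-0=1; pred: 3+0-1=2
Step 12: prey: 1+0-0=1; pred: 2+0-0=2
Steps 13-15: state stable at prey=1, pred=2 (no change)
No extinction within 15 steps

Answer: 16 both-alive 1 2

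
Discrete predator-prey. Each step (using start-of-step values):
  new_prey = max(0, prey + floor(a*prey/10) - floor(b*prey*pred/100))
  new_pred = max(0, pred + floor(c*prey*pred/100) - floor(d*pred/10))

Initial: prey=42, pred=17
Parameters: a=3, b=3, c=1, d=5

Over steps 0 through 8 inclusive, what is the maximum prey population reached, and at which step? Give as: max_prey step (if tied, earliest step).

Answer: 45 8

Derivation:
Step 1: prey: 42+12-21=33; pred: 17+7-8=16
Step 2: prey: 33+9-15=27; pred: 16+5-8=13
Step 3: prey: 27+8-10=25; pred: 13+3-6=10
Step 4: prey: 25+7-7=25; pred: 10+2-5=7
Step 5: prey: 25+7-5=27; pred: 7+1-3=5
Step 6: prey: 27+8-4=31; pred: 5+1-2=4
Step 7: prey: 31+9-3=37; pred: 4+1-2=3
Step 8: prey: 37+11-3=45; pred: 3+1-1=3
Max prey = 45 at step 8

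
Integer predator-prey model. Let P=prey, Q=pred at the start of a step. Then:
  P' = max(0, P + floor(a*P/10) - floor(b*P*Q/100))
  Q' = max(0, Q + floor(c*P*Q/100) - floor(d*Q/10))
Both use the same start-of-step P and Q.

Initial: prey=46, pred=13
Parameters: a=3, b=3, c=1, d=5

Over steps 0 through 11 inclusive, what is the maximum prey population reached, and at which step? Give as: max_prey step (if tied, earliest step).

Step 1: prey: 46+13-17=42; pred: 13+5-6=12
Step 2: prey: 42+12-15=39; pred: 12+5-6=11
Step 3: prey: 39+11-12=38; pred: 11+4-5=10
Step 4: prey: 38+11-11=38; pred: 10+3-5=8
Step 5: prey: 38+11-9=40; pred: 8+3-4=7
Step 6: prey: 40+12-8=44; pred: 7+2-3=6
Step 7: prey: 44+13-7=50; pred: 6+2-3=5
Step 8: prey: 50+15-7=58; pred: 5+2-2=5
Step 9: prey: 58+17-8=67; pred: 5+2-2=5
Step 10: prey: 67+20-10=77; pred: 5+3-2=6
Step 11: prey: 77+23-13=87; pred: 6+4-3=7
Max prey = 87 at step 11

Answer: 87 11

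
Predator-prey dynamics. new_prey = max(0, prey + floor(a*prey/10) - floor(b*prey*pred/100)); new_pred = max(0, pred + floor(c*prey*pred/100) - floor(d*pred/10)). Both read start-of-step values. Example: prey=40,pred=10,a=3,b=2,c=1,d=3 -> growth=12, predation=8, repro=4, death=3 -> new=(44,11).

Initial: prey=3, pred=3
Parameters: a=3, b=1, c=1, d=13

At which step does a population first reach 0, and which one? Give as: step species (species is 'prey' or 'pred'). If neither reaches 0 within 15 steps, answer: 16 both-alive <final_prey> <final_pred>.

Step 1: prey: 3+0-0=3; pred: 3+0-3=0
First extinction: pred at step 1

Answer: 1 pred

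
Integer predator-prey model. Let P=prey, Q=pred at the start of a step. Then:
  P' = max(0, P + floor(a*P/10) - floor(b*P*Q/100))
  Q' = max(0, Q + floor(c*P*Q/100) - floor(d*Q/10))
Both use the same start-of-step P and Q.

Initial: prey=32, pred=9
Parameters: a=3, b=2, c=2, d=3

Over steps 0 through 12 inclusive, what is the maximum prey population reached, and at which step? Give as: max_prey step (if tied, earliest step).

Step 1: prey: 32+9-5=36; pred: 9+5-2=12
Step 2: prey: 36+10-8=38; pred: 12+8-3=17
Step 3: prey: 38+11-12=37; pred: 17+12-5=24
Step 4: prey: 37+11-17=31; pred: 24+17-7=34
Step 5: prey: 31+9-21=19; pred: 34+21-10=45
Step 6: prey: 19+5-17=7; pred: 45+17-13=49
Step 7: prey: 7+2-6=3; pred: 49+6-14=41
Step 8: prey: 3+0-2=1; pred: 41+2-12=31
Step 9: prey: 1+0-0=1; pred: 31+0-9=22
Step 10: prey: 1+0-0=1; pred: 22+0-6=16
Step 11: prey: 1+0-0=1; pred: 16+0-4=12
Step 12: prey: 1+0-0=1; pred: 12+0-3=9
Max prey = 38 at step 2

Answer: 38 2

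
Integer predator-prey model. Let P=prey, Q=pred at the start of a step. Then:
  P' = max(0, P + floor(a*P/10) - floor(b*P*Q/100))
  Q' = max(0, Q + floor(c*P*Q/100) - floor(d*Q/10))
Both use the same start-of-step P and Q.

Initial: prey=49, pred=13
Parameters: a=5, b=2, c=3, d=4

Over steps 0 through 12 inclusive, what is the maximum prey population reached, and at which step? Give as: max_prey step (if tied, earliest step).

Step 1: prey: 49+24-12=61; pred: 13+19-5=27
Step 2: prey: 61+30-32=59; pred: 27+49-10=66
Step 3: prey: 59+29-77=11; pred: 66+116-26=156
Step 4: prey: 11+5-34=0; pred: 156+51-62=145
Step 5: prey: 0+0-0=0; pred: 145+0-58=87
Step 6: prey: 0+0-0=0; pred: 87+0-34=53
Step 7: prey: 0+0-0=0; pred: 53+0-21=32
Step 8: prey: 0+0-0=0; pred: 32+0-12=20
Step 9: prey: 0+0-0=0; pred: 20+0-8=12
Step 10: prey: 0+0-0=0; pred: 12+0-4=8
Step 11: prey: 0+0-0=0; pred: 8+0-3=5
Step 12: prey: 0+0-0=0; pred: 5+0-2=3
Max prey = 61 at step 1

Answer: 61 1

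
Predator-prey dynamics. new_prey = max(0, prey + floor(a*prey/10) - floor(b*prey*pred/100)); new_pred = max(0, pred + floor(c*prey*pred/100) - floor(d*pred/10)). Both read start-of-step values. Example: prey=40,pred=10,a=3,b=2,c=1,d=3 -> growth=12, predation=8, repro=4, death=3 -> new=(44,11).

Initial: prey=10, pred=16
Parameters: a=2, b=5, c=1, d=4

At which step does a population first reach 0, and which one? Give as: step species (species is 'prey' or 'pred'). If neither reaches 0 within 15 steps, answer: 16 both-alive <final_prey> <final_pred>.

Answer: 16 both-alive 2 2

Derivation:
Step 1: prey: 10+2-8=4; pred: 16+1-6=11
Step 2: prey: 4+0-2=2; pred: 11+0-4=7
Step 3: prey: 2+0-0=2; pred: 7+0-2=5
Step 4: prey: 2+0-0=2; pred: 5+0-2=3
Step 5: prey: 2+0-0=2; pred: 3+0-1=2
Step 6: prey: 2+0-0=2; pred: 2+0-0=2
Steps 7-15: state stable at prey=2, pred=2 (no change)
No extinction within 15 steps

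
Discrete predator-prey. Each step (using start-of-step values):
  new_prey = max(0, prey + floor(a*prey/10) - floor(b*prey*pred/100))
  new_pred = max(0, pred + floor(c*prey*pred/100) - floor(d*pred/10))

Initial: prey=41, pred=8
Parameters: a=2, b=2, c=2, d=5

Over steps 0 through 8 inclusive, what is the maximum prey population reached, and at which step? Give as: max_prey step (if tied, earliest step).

Step 1: prey: 41+8-6=43; pred: 8+6-4=10
Step 2: prey: 43+8-8=43; pred: 10+8-5=13
Step 3: prey: 43+8-11=40; pred: 13+11-6=18
Step 4: prey: 40+8-14=34; pred: 18+14-9=23
Step 5: prey: 34+6-15=25; pred: 23+15-11=27
Step 6: prey: 25+5-13=17; pred: 27+13-13=27
Step 7: prey: 17+3-9=11; pred: 27+9-13=23
Step 8: prey: 11+2-5=8; pred: 23+5-11=17
Max prey = 43 at step 1

Answer: 43 1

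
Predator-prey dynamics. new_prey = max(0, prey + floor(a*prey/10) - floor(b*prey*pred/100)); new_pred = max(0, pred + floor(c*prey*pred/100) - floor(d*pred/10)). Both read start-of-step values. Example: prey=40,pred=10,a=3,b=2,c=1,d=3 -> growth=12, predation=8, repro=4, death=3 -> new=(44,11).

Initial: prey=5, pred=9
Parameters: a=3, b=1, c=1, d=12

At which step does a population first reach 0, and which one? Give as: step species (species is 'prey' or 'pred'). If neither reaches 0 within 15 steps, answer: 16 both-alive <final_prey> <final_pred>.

Answer: 1 pred

Derivation:
Step 1: prey: 5+1-0=6; pred: 9+0-10=0
First extinction: pred at step 1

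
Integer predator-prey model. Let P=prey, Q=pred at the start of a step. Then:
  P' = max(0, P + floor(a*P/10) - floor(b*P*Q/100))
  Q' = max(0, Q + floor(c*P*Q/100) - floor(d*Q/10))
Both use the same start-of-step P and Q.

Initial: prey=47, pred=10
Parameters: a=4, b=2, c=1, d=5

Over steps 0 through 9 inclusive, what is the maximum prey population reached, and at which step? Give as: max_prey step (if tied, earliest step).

Step 1: prey: 47+18-9=56; pred: 10+4-5=9
Step 2: prey: 56+22-10=68; pred: 9+5-4=10
Step 3: prey: 68+27-13=82; pred: 10+6-5=11
Step 4: prey: 82+32-18=96; pred: 11+9-5=15
Step 5: prey: 96+38-28=106; pred: 15+14-7=22
Step 6: prey: 106+42-46=102; pred: 22+23-11=34
Step 7: prey: 102+40-69=73; pred: 34+34-17=51
Step 8: prey: 73+29-74=28; pred: 51+37-25=63
Step 9: prey: 28+11-35=4; pred: 63+17-31=49
Max prey = 106 at step 5

Answer: 106 5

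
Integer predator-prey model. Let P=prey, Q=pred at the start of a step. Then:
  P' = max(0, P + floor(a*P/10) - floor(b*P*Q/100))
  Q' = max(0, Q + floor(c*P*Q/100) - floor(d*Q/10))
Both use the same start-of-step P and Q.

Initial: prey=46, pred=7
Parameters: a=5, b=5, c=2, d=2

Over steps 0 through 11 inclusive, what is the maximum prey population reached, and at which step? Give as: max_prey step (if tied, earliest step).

Answer: 53 1

Derivation:
Step 1: prey: 46+23-16=53; pred: 7+6-1=12
Step 2: prey: 53+26-31=48; pred: 12+12-2=22
Step 3: prey: 48+24-52=20; pred: 22+21-4=39
Step 4: prey: 20+10-39=0; pred: 39+15-7=47
Step 5: prey: 0+0-0=0; pred: 47+0-9=38
Step 6: prey: 0+0-0=0; pred: 38+0-7=31
Step 7: prey: 0+0-0=0; pred: 31+0-6=25
Step 8: prey: 0+0-0=0; pred: 25+0-5=20
Step 9: prey: 0+0-0=0; pred: 20+0-4=16
Step 10: prey: 0+0-0=0; pred: 16+0-3=13
Step 11: prey: 0+0-0=0; pred: 13+0-2=11
Max prey = 53 at step 1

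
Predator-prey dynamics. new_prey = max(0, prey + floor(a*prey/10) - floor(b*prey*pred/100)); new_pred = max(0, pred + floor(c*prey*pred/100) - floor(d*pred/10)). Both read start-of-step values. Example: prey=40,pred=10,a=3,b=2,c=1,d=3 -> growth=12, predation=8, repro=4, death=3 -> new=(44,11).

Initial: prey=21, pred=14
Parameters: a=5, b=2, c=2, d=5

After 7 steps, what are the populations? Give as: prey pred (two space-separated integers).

Step 1: prey: 21+10-5=26; pred: 14+5-7=12
Step 2: prey: 26+13-6=33; pred: 12+6-6=12
Step 3: prey: 33+16-7=42; pred: 12+7-6=13
Step 4: prey: 42+21-10=53; pred: 13+10-6=17
Step 5: prey: 53+26-18=61; pred: 17+18-8=27
Step 6: prey: 61+30-32=59; pred: 27+32-13=46
Step 7: prey: 59+29-54=34; pred: 46+54-23=77

Answer: 34 77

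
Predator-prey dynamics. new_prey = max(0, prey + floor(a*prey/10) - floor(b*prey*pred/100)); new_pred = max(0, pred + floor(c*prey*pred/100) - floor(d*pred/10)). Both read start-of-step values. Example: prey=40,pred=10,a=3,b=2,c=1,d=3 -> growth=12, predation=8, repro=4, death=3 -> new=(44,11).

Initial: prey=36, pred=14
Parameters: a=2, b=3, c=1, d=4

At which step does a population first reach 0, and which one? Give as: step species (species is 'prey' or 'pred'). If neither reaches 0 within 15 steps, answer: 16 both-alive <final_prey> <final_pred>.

Answer: 16 both-alive 53 2

Derivation:
Step 1: prey: 36+7-15=28; pred: 14+5-5=14
Step 2: prey: 28+5-11=22; pred: 14+3-5=12
Step 3: prey: 22+4-7=19; pred: 12+2-4=10
Step 4: prey: 19+3-5=17; pred: 10+1-4=7
Step 5: prey: 17+3-3=17; pred: 7+1-2=6
Step 6: prey: 17+3-3=17; pred: 6+1-2=5
Step 7: prey: 17+3-2=18; pred: 5+0-2=3
Step 8: prey: 18+3-1=20; pred: 3+0-1=2
Step 9: prey: 20+4-1=23; pred: 2+0-0=2
Step 10: prey: 23+4-1=26; pred: 2+0-0=2
Step 11: prey: 26+5-1=30; pred: 2+0-0=2
Step 12: prey: 30+6-1=35; pred: 2+0-0=2
Step 13: prey: 35+7-2=40; pred: 2+0-0=2
Step 14: prey: 40+8-2=46; pred: 2+0-0=2
Step 15: prey: 46+9-2=53; pred: 2+0-0=2
No extinction within 15 steps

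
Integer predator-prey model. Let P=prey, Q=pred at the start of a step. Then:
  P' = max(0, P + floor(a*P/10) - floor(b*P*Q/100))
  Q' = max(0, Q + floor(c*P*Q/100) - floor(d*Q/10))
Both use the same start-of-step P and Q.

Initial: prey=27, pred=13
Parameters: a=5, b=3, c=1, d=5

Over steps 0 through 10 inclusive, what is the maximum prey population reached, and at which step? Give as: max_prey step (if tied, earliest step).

Step 1: prey: 27+13-10=30; pred: 13+3-6=10
Step 2: prey: 30+15-9=36; pred: 10+3-5=8
Step 3: prey: 36+18-8=46; pred: 8+2-4=6
Step 4: prey: 46+23-8=61; pred: 6+2-3=5
Step 5: prey: 61+30-9=82; pred: 5+3-2=6
Step 6: prey: 82+41-14=109; pred: 6+4-3=7
Step 7: prey: 109+54-22=141; pred: 7+7-3=11
Step 8: prey: 141+70-46=165; pred: 11+15-5=21
Step 9: prey: 165+82-103=144; pred: 21+34-10=45
Step 10: prey: 144+72-194=22; pred: 45+64-22=87
Max prey = 165 at step 8

Answer: 165 8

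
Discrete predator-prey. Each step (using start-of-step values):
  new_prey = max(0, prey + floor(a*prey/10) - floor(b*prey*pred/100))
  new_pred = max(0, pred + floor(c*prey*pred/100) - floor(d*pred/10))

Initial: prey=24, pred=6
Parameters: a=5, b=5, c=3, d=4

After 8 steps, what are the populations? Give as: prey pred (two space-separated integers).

Answer: 0 9

Derivation:
Step 1: prey: 24+12-7=29; pred: 6+4-2=8
Step 2: prey: 29+14-11=32; pred: 8+6-3=11
Step 3: prey: 32+16-17=31; pred: 11+10-4=17
Step 4: prey: 31+15-26=20; pred: 17+15-6=26
Step 5: prey: 20+10-26=4; pred: 26+15-10=31
Step 6: prey: 4+2-6=0; pred: 31+3-12=22
Step 7: prey: 0+0-0=0; pred: 22+0-8=14
Step 8: prey: 0+0-0=0; pred: 14+0-5=9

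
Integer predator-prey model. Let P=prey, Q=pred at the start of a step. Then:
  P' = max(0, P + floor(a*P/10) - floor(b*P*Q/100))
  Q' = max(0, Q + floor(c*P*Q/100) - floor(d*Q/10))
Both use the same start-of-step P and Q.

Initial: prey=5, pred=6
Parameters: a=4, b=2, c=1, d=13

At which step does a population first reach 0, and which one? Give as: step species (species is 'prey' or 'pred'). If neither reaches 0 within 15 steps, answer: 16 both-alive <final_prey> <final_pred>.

Step 1: prey: 5+2-0=7; pred: 6+0-7=0
First extinction: pred at step 1

Answer: 1 pred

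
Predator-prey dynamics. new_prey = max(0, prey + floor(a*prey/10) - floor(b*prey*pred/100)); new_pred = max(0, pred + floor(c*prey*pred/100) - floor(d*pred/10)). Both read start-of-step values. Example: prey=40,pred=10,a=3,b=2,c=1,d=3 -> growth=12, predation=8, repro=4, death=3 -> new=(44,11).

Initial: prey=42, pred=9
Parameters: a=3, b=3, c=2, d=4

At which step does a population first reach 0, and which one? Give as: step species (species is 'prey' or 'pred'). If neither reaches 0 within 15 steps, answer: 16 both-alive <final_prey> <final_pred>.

Answer: 16 both-alive 2 2

Derivation:
Step 1: prey: 42+12-11=43; pred: 9+7-3=13
Step 2: prey: 43+12-16=39; pred: 13+11-5=19
Step 3: prey: 39+11-22=28; pred: 19+14-7=26
Step 4: prey: 28+8-21=15; pred: 26+14-10=30
Step 5: prey: 15+4-13=6; pred: 30+9-12=27
Step 6: prey: 6+1-4=3; pred: 27+3-10=20
Step 7: prey: 3+0-1=2; pred: 20+1-8=13
Step 8: prey: 2+0-0=2; pred: 13+0-5=8
Step 9: prey: 2+0-0=2; pred: 8+0-3=5
Step 10: prey: 2+0-0=2; pred: 5+0-2=3
Step 11: prey: 2+0-0=2; pred: 3+0-1=2
Step 12: prey: 2+0-0=2; pred: 2+0-0=2
Steps 13-15: state stable at prey=2, pred=2 (no change)
No extinction within 15 steps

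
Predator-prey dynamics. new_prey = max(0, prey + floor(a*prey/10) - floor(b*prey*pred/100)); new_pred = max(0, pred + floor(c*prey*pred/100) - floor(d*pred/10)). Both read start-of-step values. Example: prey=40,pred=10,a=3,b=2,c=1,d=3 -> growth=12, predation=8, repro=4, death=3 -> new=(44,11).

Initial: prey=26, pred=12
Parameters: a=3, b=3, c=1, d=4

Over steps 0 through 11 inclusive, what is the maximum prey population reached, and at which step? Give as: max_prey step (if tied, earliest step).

Answer: 69 11

Derivation:
Step 1: prey: 26+7-9=24; pred: 12+3-4=11
Step 2: prey: 24+7-7=24; pred: 11+2-4=9
Step 3: prey: 24+7-6=25; pred: 9+2-3=8
Step 4: prey: 25+7-6=26; pred: 8+2-3=7
Step 5: prey: 26+7-5=28; pred: 7+1-2=6
Step 6: prey: 28+8-5=31; pred: 6+1-2=5
Step 7: prey: 31+9-4=36; pred: 5+1-2=4
Step 8: prey: 36+10-4=42; pred: 4+1-1=4
Step 9: prey: 42+12-5=49; pred: 4+1-1=4
Step 10: prey: 49+14-5=58; pred: 4+1-1=4
Step 11: prey: 58+17-6=69; pred: 4+2-1=5
Max prey = 69 at step 11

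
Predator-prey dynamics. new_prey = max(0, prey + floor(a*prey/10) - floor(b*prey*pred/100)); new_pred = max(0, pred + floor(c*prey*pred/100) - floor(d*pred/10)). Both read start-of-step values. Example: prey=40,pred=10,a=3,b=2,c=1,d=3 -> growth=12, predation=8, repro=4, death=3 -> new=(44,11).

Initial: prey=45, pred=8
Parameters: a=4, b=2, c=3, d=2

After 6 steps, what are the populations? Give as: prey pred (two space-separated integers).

Answer: 0 124

Derivation:
Step 1: prey: 45+18-7=56; pred: 8+10-1=17
Step 2: prey: 56+22-19=59; pred: 17+28-3=42
Step 3: prey: 59+23-49=33; pred: 42+74-8=108
Step 4: prey: 33+13-71=0; pred: 108+106-21=193
Step 5: prey: 0+0-0=0; pred: 193+0-38=155
Step 6: prey: 0+0-0=0; pred: 155+0-31=124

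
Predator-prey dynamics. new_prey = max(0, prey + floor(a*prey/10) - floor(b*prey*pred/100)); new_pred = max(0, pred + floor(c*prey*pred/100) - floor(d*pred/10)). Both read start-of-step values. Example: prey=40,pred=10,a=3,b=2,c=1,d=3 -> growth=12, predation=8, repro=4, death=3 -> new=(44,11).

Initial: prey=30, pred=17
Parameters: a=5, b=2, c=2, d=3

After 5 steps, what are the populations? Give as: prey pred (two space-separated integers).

Step 1: prey: 30+15-10=35; pred: 17+10-5=22
Step 2: prey: 35+17-15=37; pred: 22+15-6=31
Step 3: prey: 37+18-22=33; pred: 31+22-9=44
Step 4: prey: 33+16-29=20; pred: 44+29-13=60
Step 5: prey: 20+10-24=6; pred: 60+24-18=66

Answer: 6 66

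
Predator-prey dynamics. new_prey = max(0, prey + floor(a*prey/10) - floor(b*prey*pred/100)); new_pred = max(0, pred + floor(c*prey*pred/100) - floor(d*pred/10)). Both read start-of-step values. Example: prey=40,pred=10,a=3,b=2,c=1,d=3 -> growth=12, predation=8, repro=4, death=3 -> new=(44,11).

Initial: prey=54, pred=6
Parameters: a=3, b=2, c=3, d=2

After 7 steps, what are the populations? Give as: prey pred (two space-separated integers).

Answer: 0 101

Derivation:
Step 1: prey: 54+16-6=64; pred: 6+9-1=14
Step 2: prey: 64+19-17=66; pred: 14+26-2=38
Step 3: prey: 66+19-50=35; pred: 38+75-7=106
Step 4: prey: 35+10-74=0; pred: 106+111-21=196
Step 5: prey: 0+0-0=0; pred: 196+0-39=157
Step 6: prey: 0+0-0=0; pred: 157+0-31=126
Step 7: prey: 0+0-0=0; pred: 126+0-25=101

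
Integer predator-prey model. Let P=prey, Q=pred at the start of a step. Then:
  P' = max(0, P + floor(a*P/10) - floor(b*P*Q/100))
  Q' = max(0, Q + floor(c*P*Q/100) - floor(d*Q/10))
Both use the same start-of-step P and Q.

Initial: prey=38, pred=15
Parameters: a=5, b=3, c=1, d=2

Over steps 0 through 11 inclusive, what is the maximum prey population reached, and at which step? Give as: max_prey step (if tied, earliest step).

Answer: 40 1

Derivation:
Step 1: prey: 38+19-17=40; pred: 15+5-3=17
Step 2: prey: 40+20-20=40; pred: 17+6-3=20
Step 3: prey: 40+20-24=36; pred: 20+8-4=24
Step 4: prey: 36+18-25=29; pred: 24+8-4=28
Step 5: prey: 29+14-24=19; pred: 28+8-5=31
Step 6: prey: 19+9-17=11; pred: 31+5-6=30
Step 7: prey: 11+5-9=7; pred: 30+3-6=27
Step 8: prey: 7+3-5=5; pred: 27+1-5=23
Step 9: prey: 5+2-3=4; pred: 23+1-4=20
Step 10: prey: 4+2-2=4; pred: 20+0-4=16
Step 11: prey: 4+2-1=5; pred: 16+0-3=13
Max prey = 40 at step 1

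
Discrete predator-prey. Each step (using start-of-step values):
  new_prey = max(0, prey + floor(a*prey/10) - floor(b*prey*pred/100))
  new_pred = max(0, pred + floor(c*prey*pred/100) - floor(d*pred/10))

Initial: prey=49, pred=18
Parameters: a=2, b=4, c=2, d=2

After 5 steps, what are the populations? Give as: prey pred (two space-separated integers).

Step 1: prey: 49+9-35=23; pred: 18+17-3=32
Step 2: prey: 23+4-29=0; pred: 32+14-6=40
Step 3: prey: 0+0-0=0; pred: 40+0-8=32
Step 4: prey: 0+0-0=0; pred: 32+0-6=26
Step 5: prey: 0+0-0=0; pred: 26+0-5=21

Answer: 0 21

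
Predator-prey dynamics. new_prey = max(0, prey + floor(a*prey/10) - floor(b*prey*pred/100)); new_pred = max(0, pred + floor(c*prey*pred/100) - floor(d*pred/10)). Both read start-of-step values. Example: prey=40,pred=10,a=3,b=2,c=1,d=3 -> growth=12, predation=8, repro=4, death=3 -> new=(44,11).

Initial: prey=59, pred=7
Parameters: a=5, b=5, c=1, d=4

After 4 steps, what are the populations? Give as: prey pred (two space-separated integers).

Answer: 45 20

Derivation:
Step 1: prey: 59+29-20=68; pred: 7+4-2=9
Step 2: prey: 68+34-30=72; pred: 9+6-3=12
Step 3: prey: 72+36-43=65; pred: 12+8-4=16
Step 4: prey: 65+32-52=45; pred: 16+10-6=20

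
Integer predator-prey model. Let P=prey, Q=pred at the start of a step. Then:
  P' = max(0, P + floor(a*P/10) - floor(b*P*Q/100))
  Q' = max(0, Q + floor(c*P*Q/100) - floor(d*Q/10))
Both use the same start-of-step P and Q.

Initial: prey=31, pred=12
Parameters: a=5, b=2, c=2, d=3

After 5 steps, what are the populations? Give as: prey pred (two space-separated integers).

Answer: 8 88

Derivation:
Step 1: prey: 31+15-7=39; pred: 12+7-3=16
Step 2: prey: 39+19-12=46; pred: 16+12-4=24
Step 3: prey: 46+23-22=47; pred: 24+22-7=39
Step 4: prey: 47+23-36=34; pred: 39+36-11=64
Step 5: prey: 34+17-43=8; pred: 64+43-19=88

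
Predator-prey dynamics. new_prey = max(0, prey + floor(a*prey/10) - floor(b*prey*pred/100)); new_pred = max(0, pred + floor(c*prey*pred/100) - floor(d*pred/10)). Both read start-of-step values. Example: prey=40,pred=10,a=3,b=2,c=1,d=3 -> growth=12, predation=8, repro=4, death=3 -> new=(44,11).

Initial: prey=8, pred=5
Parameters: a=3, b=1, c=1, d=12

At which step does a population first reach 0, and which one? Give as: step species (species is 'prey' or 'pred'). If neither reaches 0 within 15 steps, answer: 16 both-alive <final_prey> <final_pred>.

Answer: 1 pred

Derivation:
Step 1: prey: 8+2-0=10; pred: 5+0-6=0
First extinction: pred at step 1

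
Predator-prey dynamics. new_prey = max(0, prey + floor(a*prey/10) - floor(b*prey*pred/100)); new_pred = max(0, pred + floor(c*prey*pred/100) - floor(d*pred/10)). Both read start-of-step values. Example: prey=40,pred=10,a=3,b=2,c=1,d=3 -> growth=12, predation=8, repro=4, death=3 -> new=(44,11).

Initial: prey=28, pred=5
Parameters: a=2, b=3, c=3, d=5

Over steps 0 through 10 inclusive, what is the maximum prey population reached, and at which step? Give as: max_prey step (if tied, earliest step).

Answer: 29 1

Derivation:
Step 1: prey: 28+5-4=29; pred: 5+4-2=7
Step 2: prey: 29+5-6=28; pred: 7+6-3=10
Step 3: prey: 28+5-8=25; pred: 10+8-5=13
Step 4: prey: 25+5-9=21; pred: 13+9-6=16
Step 5: prey: 21+4-10=15; pred: 16+10-8=18
Step 6: prey: 15+3-8=10; pred: 18+8-9=17
Step 7: prey: 10+2-5=7; pred: 17+5-8=14
Step 8: prey: 7+1-2=6; pred: 14+2-7=9
Step 9: prey: 6+1-1=6; pred: 9+1-4=6
Step 10: prey: 6+1-1=6; pred: 6+1-3=4
Max prey = 29 at step 1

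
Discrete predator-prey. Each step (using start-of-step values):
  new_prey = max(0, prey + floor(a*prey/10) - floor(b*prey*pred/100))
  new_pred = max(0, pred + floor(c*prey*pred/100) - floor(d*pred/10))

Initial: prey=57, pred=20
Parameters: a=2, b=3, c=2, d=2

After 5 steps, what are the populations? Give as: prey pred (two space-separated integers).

Step 1: prey: 57+11-34=34; pred: 20+22-4=38
Step 2: prey: 34+6-38=2; pred: 38+25-7=56
Step 3: prey: 2+0-3=0; pred: 56+2-11=47
Step 4: prey: 0+0-0=0; pred: 47+0-9=38
Step 5: prey: 0+0-0=0; pred: 38+0-7=31

Answer: 0 31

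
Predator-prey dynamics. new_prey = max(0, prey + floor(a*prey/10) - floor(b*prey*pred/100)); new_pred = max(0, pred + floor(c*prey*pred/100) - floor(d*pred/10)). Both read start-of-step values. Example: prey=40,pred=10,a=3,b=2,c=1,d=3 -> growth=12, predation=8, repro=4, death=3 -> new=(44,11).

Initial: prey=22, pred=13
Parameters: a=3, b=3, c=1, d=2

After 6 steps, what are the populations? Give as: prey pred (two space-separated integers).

Answer: 13 12

Derivation:
Step 1: prey: 22+6-8=20; pred: 13+2-2=13
Step 2: prey: 20+6-7=19; pred: 13+2-2=13
Step 3: prey: 19+5-7=17; pred: 13+2-2=13
Step 4: prey: 17+5-6=16; pred: 13+2-2=13
Step 5: prey: 16+4-6=14; pred: 13+2-2=13
Step 6: prey: 14+4-5=13; pred: 13+1-2=12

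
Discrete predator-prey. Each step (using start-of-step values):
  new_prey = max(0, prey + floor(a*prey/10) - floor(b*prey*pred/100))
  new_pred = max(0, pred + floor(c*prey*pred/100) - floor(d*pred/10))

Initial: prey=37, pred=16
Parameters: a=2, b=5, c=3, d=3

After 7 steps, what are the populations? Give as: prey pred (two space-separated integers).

Answer: 0 7

Derivation:
Step 1: prey: 37+7-29=15; pred: 16+17-4=29
Step 2: prey: 15+3-21=0; pred: 29+13-8=34
Step 3: prey: 0+0-0=0; pred: 34+0-10=24
Step 4: prey: 0+0-0=0; pred: 24+0-7=17
Step 5: prey: 0+0-0=0; pred: 17+0-5=12
Step 6: prey: 0+0-0=0; pred: 12+0-3=9
Step 7: prey: 0+0-0=0; pred: 9+0-2=7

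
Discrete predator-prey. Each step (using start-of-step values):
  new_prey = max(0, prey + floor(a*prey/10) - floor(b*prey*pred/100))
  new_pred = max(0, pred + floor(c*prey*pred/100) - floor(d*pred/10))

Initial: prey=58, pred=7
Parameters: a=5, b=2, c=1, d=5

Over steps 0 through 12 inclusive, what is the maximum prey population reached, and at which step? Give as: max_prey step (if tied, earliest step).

Answer: 166 4

Derivation:
Step 1: prey: 58+29-8=79; pred: 7+4-3=8
Step 2: prey: 79+39-12=106; pred: 8+6-4=10
Step 3: prey: 106+53-21=138; pred: 10+10-5=15
Step 4: prey: 138+69-41=166; pred: 15+20-7=28
Step 5: prey: 166+83-92=157; pred: 28+46-14=60
Step 6: prey: 157+78-188=47; pred: 60+94-30=124
Step 7: prey: 47+23-116=0; pred: 124+58-62=120
Step 8: prey: 0+0-0=0; pred: 120+0-60=60
Step 9: prey: 0+0-0=0; pred: 60+0-30=30
Step 10: prey: 0+0-0=0; pred: 30+0-15=15
Step 11: prey: 0+0-0=0; pred: 15+0-7=8
Step 12: prey: 0+0-0=0; pred: 8+0-4=4
Max prey = 166 at step 4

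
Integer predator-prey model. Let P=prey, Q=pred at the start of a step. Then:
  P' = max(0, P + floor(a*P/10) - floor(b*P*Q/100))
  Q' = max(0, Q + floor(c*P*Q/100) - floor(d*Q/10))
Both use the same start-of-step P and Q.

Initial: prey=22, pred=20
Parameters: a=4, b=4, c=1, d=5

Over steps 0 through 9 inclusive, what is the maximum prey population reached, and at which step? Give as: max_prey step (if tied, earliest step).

Answer: 70 9

Derivation:
Step 1: prey: 22+8-17=13; pred: 20+4-10=14
Step 2: prey: 13+5-7=11; pred: 14+1-7=8
Step 3: prey: 11+4-3=12; pred: 8+0-4=4
Step 4: prey: 12+4-1=15; pred: 4+0-2=2
Step 5: prey: 15+6-1=20; pred: 2+0-1=1
Step 6: prey: 20+8-0=28; pred: 1+0-0=1
Step 7: prey: 28+11-1=38; pred: 1+0-0=1
Step 8: prey: 38+15-1=52; pred: 1+0-0=1
Step 9: prey: 52+20-2=70; pred: 1+0-0=1
Max prey = 70 at step 9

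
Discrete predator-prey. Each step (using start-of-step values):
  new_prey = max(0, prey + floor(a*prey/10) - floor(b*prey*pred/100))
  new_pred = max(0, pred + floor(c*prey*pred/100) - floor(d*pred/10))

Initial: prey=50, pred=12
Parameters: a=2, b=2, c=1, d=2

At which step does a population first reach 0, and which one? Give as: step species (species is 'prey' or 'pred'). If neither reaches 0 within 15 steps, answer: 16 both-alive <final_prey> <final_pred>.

Answer: 16 both-alive 3 6

Derivation:
Step 1: prey: 50+10-12=48; pred: 12+6-2=16
Step 2: prey: 48+9-15=42; pred: 16+7-3=20
Step 3: prey: 42+8-16=34; pred: 20+8-4=24
Step 4: prey: 34+6-16=24; pred: 24+8-4=28
Step 5: prey: 24+4-13=15; pred: 28+6-5=29
Step 6: prey: 15+3-8=10; pred: 29+4-5=28
Step 7: prey: 10+2-5=7; pred: 28+2-5=25
Step 8: prey: 7+1-3=5; pred: 25+1-5=21
Step 9: prey: 5+1-2=4; pred: 21+1-4=18
Step 10: prey: 4+0-1=3; pred: 18+0-3=15
Step 11: prey: 3+0-0=3; pred: 15+0-3=12
Step 12: prey: 3+0-0=3; pred: 12+0-2=10
Step 13: prey: 3+0-0=3; pred: 10+0-2=8
Step 14: prey: 3+0-0=3; pred: 8+0-1=7
Step 15: prey: 3+0-0=3; pred: 7+0-1=6
No extinction within 15 steps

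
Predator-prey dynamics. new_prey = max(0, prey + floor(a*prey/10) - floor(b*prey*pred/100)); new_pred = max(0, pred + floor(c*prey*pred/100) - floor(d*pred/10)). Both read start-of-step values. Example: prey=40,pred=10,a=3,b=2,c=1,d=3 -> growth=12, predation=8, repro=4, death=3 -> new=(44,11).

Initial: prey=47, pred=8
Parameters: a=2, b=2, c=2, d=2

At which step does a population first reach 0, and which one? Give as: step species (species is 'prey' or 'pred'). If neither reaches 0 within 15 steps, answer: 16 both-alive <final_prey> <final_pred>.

Answer: 5 prey

Derivation:
Step 1: prey: 47+9-7=49; pred: 8+7-1=14
Step 2: prey: 49+9-13=45; pred: 14+13-2=25
Step 3: prey: 45+9-22=32; pred: 25+22-5=42
Step 4: prey: 32+6-26=12; pred: 42+26-8=60
Step 5: prey: 12+2-14=0; pred: 60+14-12=62
First extinction: prey at step 5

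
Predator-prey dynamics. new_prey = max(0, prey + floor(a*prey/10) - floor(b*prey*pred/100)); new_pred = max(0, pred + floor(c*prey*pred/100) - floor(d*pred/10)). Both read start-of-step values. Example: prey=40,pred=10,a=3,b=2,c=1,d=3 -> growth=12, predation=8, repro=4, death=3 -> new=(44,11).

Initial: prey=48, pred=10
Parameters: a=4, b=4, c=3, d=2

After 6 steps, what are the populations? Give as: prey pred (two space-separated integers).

Answer: 0 40

Derivation:
Step 1: prey: 48+19-19=48; pred: 10+14-2=22
Step 2: prey: 48+19-42=25; pred: 22+31-4=49
Step 3: prey: 25+10-49=0; pred: 49+36-9=76
Step 4: prey: 0+0-0=0; pred: 76+0-15=61
Step 5: prey: 0+0-0=0; pred: 61+0-12=49
Step 6: prey: 0+0-0=0; pred: 49+0-9=40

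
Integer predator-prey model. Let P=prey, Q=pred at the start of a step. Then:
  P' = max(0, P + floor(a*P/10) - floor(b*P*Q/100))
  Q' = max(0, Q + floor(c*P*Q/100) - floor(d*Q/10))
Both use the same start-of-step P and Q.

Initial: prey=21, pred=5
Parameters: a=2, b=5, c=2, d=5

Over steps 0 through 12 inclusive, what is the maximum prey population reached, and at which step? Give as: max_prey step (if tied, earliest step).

Answer: 27 12

Derivation:
Step 1: prey: 21+4-5=20; pred: 5+2-2=5
Step 2: prey: 20+4-5=19; pred: 5+2-2=5
Step 3: prey: 19+3-4=18; pred: 5+1-2=4
Step 4: prey: 18+3-3=18; pred: 4+1-2=3
Step 5: prey: 18+3-2=19; pred: 3+1-1=3
Step 6: prey: 19+3-2=20; pred: 3+1-1=3
Step 7: prey: 20+4-3=21; pred: 3+1-1=3
Step 8: prey: 21+4-3=22; pred: 3+1-1=3
Step 9: prey: 22+4-3=23; pred: 3+1-1=3
Step 10: prey: 23+4-3=24; pred: 3+1-1=3
Step 11: prey: 24+4-3=25; pred: 3+1-1=3
Step 12: prey: 25+5-3=27; pred: 3+1-1=3
Max prey = 27 at step 12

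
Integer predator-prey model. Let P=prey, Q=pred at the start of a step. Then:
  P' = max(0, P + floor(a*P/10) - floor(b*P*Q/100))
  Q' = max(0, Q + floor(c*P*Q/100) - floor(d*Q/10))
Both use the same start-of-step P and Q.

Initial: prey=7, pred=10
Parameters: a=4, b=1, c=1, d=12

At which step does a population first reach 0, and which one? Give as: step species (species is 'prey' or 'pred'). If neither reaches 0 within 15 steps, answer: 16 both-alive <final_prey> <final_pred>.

Answer: 1 pred

Derivation:
Step 1: prey: 7+2-0=9; pred: 10+0-12=0
First extinction: pred at step 1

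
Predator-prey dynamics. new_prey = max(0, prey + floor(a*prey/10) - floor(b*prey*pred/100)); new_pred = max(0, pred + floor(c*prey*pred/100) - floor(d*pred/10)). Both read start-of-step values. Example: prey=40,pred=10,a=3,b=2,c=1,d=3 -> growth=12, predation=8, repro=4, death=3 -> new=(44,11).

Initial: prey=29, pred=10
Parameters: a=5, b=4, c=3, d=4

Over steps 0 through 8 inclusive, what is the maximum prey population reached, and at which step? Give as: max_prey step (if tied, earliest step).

Step 1: prey: 29+14-11=32; pred: 10+8-4=14
Step 2: prey: 32+16-17=31; pred: 14+13-5=22
Step 3: prey: 31+15-27=19; pred: 22+20-8=34
Step 4: prey: 19+9-25=3; pred: 34+19-13=40
Step 5: prey: 3+1-4=0; pred: 40+3-16=27
Step 6: prey: 0+0-0=0; pred: 27+0-10=17
Step 7: prey: 0+0-0=0; pred: 17+0-6=11
Step 8: prey: 0+0-0=0; pred: 11+0-4=7
Max prey = 32 at step 1

Answer: 32 1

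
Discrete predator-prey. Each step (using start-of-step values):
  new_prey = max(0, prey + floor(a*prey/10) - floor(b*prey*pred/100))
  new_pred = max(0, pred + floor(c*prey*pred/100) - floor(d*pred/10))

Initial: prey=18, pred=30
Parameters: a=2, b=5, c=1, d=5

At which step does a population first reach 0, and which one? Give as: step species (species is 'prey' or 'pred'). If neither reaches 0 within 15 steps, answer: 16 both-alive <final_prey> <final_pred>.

Answer: 1 prey

Derivation:
Step 1: prey: 18+3-27=0; pred: 30+5-15=20
First extinction: prey at step 1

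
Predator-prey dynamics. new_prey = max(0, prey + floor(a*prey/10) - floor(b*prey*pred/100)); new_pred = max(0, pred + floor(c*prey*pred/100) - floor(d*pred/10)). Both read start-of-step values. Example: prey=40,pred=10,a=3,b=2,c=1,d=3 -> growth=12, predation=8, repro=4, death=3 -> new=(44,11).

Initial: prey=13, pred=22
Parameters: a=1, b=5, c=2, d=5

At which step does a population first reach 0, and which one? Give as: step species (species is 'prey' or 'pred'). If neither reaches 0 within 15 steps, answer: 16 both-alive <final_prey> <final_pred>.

Answer: 1 prey

Derivation:
Step 1: prey: 13+1-14=0; pred: 22+5-11=16
First extinction: prey at step 1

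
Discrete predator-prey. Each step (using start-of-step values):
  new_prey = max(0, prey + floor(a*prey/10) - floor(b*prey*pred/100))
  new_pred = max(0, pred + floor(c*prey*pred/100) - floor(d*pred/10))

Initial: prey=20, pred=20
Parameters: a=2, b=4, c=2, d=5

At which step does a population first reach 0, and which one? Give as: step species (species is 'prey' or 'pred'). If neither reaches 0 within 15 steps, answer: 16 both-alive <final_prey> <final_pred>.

Answer: 16 both-alive 3 1

Derivation:
Step 1: prey: 20+4-16=8; pred: 20+8-10=18
Step 2: prey: 8+1-5=4; pred: 18+2-9=11
Step 3: prey: 4+0-1=3; pred: 11+0-5=6
Step 4: prey: 3+0-0=3; pred: 6+0-3=3
Step 5: prey: 3+0-0=3; pred: 3+0-1=2
Step 6: prey: 3+0-0=3; pred: 2+0-1=1
Step 7: prey: 3+0-0=3; pred: 1+0-0=1
Steps 8-15: state stable at prey=3, pred=1 (no change)
No extinction within 15 steps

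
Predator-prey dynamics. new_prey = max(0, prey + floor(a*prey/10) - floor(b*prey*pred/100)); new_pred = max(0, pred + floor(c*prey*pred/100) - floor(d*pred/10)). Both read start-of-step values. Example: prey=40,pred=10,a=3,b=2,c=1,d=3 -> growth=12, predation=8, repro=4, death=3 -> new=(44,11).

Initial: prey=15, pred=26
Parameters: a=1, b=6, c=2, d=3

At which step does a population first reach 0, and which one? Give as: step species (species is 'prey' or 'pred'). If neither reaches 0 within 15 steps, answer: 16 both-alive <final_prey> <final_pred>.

Answer: 1 prey

Derivation:
Step 1: prey: 15+1-23=0; pred: 26+7-7=26
First extinction: prey at step 1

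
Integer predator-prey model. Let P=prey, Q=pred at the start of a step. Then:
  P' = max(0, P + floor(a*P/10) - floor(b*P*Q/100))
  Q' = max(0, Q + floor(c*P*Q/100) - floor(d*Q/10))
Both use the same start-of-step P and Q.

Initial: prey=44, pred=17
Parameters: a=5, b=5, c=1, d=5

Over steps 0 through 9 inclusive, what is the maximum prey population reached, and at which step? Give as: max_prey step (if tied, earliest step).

Answer: 90 9

Derivation:
Step 1: prey: 44+22-37=29; pred: 17+7-8=16
Step 2: prey: 29+14-23=20; pred: 16+4-8=12
Step 3: prey: 20+10-12=18; pred: 12+2-6=8
Step 4: prey: 18+9-7=20; pred: 8+1-4=5
Step 5: prey: 20+10-5=25; pred: 5+1-2=4
Step 6: prey: 25+12-5=32; pred: 4+1-2=3
Step 7: prey: 32+16-4=44; pred: 3+0-1=2
Step 8: prey: 44+22-4=62; pred: 2+0-1=1
Step 9: prey: 62+31-3=90; pred: 1+0-0=1
Max prey = 90 at step 9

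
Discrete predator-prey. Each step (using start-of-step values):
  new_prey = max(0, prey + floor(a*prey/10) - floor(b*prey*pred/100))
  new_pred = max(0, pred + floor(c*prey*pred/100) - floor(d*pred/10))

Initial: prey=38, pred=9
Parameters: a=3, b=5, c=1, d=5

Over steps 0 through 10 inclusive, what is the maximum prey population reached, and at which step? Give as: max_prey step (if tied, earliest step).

Answer: 110 10

Derivation:
Step 1: prey: 38+11-17=32; pred: 9+3-4=8
Step 2: prey: 32+9-12=29; pred: 8+2-4=6
Step 3: prey: 29+8-8=29; pred: 6+1-3=4
Step 4: prey: 29+8-5=32; pred: 4+1-2=3
Step 5: prey: 32+9-4=37; pred: 3+0-1=2
Step 6: prey: 37+11-3=45; pred: 2+0-1=1
Step 7: prey: 45+13-2=56; pred: 1+0-0=1
Step 8: prey: 56+16-2=70; pred: 1+0-0=1
Step 9: prey: 70+21-3=88; pred: 1+0-0=1
Step 10: prey: 88+26-4=110; pred: 1+0-0=1
Max prey = 110 at step 10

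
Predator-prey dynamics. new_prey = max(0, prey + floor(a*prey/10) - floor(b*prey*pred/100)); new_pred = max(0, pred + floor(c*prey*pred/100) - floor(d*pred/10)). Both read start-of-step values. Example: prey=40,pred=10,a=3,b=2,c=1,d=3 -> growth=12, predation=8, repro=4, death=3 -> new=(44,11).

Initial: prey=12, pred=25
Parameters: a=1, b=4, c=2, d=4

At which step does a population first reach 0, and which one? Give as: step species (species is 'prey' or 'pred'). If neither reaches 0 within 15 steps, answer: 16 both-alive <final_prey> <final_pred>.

Step 1: prey: 12+1-12=1; pred: 25+6-10=21
Step 2: prey: 1+0-0=1; pred: 21+0-8=13
Step 3: prey: 1+0-0=1; pred: 13+0-5=8
Step 4: prey: 1+0-0=1; pred: 8+0-3=5
Step 5: prey: 1+0-0=1; pred: 5+0-2=3
Step 6: prey: 1+0-0=1; pred: 3+0-1=2
Step 7: prey: 1+0-0=1; pred: 2+0-0=2
Steps 8-15: state stable at prey=1, pred=2 (no change)
No extinction within 15 steps

Answer: 16 both-alive 1 2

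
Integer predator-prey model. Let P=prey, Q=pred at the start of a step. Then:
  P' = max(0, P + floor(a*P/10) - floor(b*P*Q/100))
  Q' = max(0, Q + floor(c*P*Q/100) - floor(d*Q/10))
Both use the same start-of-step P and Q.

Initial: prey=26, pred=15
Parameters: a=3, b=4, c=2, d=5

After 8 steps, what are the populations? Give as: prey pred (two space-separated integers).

Step 1: prey: 26+7-15=18; pred: 15+7-7=15
Step 2: prey: 18+5-10=13; pred: 15+5-7=13
Step 3: prey: 13+3-6=10; pred: 13+3-6=10
Step 4: prey: 10+3-4=9; pred: 10+2-5=7
Step 5: prey: 9+2-2=9; pred: 7+1-3=5
Step 6: prey: 9+2-1=10; pred: 5+0-2=3
Step 7: prey: 10+3-1=12; pred: 3+0-1=2
Step 8: prey: 12+3-0=15; pred: 2+0-1=1

Answer: 15 1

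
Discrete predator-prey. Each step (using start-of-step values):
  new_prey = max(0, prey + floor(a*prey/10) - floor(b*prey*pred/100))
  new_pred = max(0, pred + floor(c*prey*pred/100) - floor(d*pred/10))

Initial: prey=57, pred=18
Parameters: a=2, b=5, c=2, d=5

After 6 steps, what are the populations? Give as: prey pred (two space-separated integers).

Step 1: prey: 57+11-51=17; pred: 18+20-9=29
Step 2: prey: 17+3-24=0; pred: 29+9-14=24
Step 3: prey: 0+0-0=0; pred: 24+0-12=12
Step 4: prey: 0+0-0=0; pred: 12+0-6=6
Step 5: prey: 0+0-0=0; pred: 6+0-3=3
Step 6: prey: 0+0-0=0; pred: 3+0-1=2

Answer: 0 2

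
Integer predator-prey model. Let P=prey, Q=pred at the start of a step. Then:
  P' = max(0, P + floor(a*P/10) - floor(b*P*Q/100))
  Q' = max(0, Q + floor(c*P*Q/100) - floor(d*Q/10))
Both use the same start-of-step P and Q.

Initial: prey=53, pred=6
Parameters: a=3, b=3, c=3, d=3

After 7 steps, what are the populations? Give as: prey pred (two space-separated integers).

Step 1: prey: 53+15-9=59; pred: 6+9-1=14
Step 2: prey: 59+17-24=52; pred: 14+24-4=34
Step 3: prey: 52+15-53=14; pred: 34+53-10=77
Step 4: prey: 14+4-32=0; pred: 77+32-23=86
Step 5: prey: 0+0-0=0; pred: 86+0-25=61
Step 6: prey: 0+0-0=0; pred: 61+0-18=43
Step 7: prey: 0+0-0=0; pred: 43+0-12=31

Answer: 0 31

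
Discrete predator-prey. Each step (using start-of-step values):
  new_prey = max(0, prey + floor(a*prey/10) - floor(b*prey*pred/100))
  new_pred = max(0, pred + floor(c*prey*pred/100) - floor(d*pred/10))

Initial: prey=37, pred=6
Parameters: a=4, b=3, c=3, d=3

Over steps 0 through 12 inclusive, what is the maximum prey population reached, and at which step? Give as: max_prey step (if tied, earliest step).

Step 1: prey: 37+14-6=45; pred: 6+6-1=11
Step 2: prey: 45+18-14=49; pred: 11+14-3=22
Step 3: prey: 49+19-32=36; pred: 22+32-6=48
Step 4: prey: 36+14-51=0; pred: 48+51-14=85
Step 5: prey: 0+0-0=0; pred: 85+0-25=60
Step 6: prey: 0+0-0=0; pred: 60+0-18=42
Step 7: prey: 0+0-0=0; pred: 42+0-12=30
Step 8: prey: 0+0-0=0; pred: 30+0-9=21
Step 9: prey: 0+0-0=0; pred: 21+0-6=15
Step 10: prey: 0+0-0=0; pred: 15+0-4=11
Step 11: prey: 0+0-0=0; pred: 11+0-3=8
Step 12: prey: 0+0-0=0; pred: 8+0-2=6
Max prey = 49 at step 2

Answer: 49 2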